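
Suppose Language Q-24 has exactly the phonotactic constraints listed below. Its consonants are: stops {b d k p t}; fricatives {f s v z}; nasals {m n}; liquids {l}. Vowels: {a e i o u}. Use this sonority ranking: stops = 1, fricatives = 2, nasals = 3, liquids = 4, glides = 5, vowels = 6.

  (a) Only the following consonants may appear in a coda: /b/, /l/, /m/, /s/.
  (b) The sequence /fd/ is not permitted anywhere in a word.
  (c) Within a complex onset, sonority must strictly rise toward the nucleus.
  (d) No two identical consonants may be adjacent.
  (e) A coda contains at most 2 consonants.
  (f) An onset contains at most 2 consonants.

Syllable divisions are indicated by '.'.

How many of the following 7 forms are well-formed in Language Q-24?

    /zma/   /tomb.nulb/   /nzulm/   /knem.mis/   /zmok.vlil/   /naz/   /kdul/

2

/zma/ — σ1 onset /zm/ (2→3 rises), coda /∅/ ok → well-formed
/tomb.nulb/ — σ1 onset /t/, coda /mb/ (2C) ok; σ2 onset /n/, coda /lb/ (2C) ok → well-formed
/nzulm/ — violates constraint (c): syllable 1 onset /nz/: /n/ (nasal, 3) → /z/ (fricative, 2) does not rise → ill-formed
/knem.mis/ — violates constraint (d): adjacent identical consonants /mm/ → ill-formed
/zmok.vlil/ — violates constraint (a): syllable 1 coda contains /k/, which is not a licensed coda consonant → ill-formed
/naz/ — violates constraint (a): syllable 1 coda contains /z/, which is not a licensed coda consonant → ill-formed
/kdul/ — violates constraint (c): syllable 1 onset /kd/: /k/ (stop, 1) → /d/ (stop, 1) does not rise → ill-formed
Well-formed: /zma/, /tomb.nulb/ → 2.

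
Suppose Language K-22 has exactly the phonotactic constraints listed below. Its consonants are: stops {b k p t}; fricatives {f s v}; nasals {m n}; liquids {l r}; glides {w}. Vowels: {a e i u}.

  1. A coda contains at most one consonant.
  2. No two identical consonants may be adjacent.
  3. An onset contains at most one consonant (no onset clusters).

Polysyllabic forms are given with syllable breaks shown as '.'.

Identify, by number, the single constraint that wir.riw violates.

2

wir.riw: adjacent identical consonants /rr/.
This is a violation of constraint 2: "No two identical consonants may be adjacent."
The remaining constraints (1, 3) are satisfied.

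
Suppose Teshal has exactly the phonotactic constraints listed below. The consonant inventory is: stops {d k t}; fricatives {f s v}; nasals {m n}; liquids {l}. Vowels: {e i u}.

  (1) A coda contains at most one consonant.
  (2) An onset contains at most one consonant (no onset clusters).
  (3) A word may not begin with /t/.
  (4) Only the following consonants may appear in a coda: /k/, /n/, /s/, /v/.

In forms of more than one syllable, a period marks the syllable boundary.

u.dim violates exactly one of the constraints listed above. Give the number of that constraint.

4

u.dim: syllable 2 coda contains /m/, which is not a licensed coda consonant.
This is a violation of constraint 4: "Only the following consonants may appear in a coda: /k/, /n/, /s/, /v/."
The remaining constraints (1, 2, 3) are satisfied.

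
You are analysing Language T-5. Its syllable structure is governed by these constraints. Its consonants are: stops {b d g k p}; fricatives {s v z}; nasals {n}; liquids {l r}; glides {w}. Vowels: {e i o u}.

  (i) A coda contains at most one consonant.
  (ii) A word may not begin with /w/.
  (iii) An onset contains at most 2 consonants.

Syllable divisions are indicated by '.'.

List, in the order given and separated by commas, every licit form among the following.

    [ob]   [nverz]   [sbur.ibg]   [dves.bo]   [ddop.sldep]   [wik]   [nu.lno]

[ob], [dves.bo], [nu.lno]

[ob] — σ1 onset /∅/, coda /b/ ok → licit
[nverz] — violates constraint (i): syllable 1 coda /rz/ has 2 consonants (> 1) → illicit
[sbur.ibg] — violates constraint (i): syllable 2 coda /bg/ has 2 consonants (> 1) → illicit
[dves.bo] — σ1 onset /dv/ (2C), coda /s/ ok; σ2 onset /b/, coda /∅/ ok → licit
[ddop.sldep] — violates constraint (iii): syllable 2 onset /sld/ has 3 consonants (> 2) → illicit
[wik] — violates constraint (ii): word begins with /w/ → illicit
[nu.lno] — σ1 onset /n/, coda /∅/ ok; σ2 onset /ln/ (2C), coda /∅/ ok → licit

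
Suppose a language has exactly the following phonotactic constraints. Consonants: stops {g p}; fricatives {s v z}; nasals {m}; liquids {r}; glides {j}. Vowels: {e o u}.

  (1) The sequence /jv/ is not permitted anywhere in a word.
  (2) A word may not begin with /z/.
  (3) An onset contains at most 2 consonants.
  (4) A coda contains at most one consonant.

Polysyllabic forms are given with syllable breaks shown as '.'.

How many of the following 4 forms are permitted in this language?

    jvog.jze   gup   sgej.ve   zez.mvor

1

jvog.jze — violates constraint 1: contains banned sequence /jv/ → not permitted
gup — σ1 onset /g/, coda /p/ ok → permitted
sgej.ve — violates constraint 1: contains banned sequence /jv/ → not permitted
zez.mvor — violates constraint 2: word begins with /z/ → not permitted
Permitted: gup → 1.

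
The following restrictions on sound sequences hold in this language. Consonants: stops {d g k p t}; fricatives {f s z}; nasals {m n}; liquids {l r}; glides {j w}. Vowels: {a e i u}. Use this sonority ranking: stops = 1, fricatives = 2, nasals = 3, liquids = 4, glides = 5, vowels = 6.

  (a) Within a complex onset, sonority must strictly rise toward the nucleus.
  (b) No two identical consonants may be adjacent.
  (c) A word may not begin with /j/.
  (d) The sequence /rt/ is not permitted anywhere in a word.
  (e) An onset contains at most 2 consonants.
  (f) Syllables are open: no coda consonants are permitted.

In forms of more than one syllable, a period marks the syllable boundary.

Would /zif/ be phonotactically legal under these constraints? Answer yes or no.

no

/zif/ — violates constraint (f): syllable 1 coda /f/ has 1 consonant (> 0) → phonotactically illegal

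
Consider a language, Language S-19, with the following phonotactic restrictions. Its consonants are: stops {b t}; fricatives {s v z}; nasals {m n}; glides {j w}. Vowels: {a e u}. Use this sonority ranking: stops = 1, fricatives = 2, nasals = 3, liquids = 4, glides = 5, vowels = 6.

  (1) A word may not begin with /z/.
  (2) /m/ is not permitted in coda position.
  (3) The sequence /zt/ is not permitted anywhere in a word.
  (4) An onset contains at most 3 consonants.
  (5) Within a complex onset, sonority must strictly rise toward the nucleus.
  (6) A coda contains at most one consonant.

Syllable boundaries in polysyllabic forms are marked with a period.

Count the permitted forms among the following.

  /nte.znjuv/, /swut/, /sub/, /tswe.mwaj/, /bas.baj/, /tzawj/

/nte.znjuv/ — violates constraint 5: syllable 1 onset /nt/: /n/ (nasal, 3) → /t/ (stop, 1) does not rise → not permitted
/swut/ — σ1 onset /sw/ (2→5 rises), coda /t/ ok → permitted
/sub/ — σ1 onset /s/, coda /b/ ok → permitted
/tswe.mwaj/ — σ1 onset /tsw/ (1→2→5 rises), coda /∅/ ok; σ2 onset /mw/ (3→5 rises), coda /j/ ok → permitted
/bas.baj/ — σ1 onset /b/, coda /s/ ok; σ2 onset /b/, coda /j/ ok → permitted
/tzawj/ — violates constraint 6: syllable 1 coda /wj/ has 2 consonants (> 1) → not permitted
Permitted: /swut/, /sub/, /tswe.mwaj/, /bas.baj/ → 4.

4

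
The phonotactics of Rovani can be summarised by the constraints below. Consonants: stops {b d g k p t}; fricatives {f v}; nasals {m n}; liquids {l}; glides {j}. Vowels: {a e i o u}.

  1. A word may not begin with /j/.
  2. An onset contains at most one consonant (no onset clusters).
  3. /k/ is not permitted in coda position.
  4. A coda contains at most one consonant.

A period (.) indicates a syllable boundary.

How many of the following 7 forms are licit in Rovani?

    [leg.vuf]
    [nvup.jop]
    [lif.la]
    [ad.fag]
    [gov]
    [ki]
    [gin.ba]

[leg.vuf] — σ1 onset /l/, coda /g/ ok; σ2 onset /v/, coda /f/ ok → licit
[nvup.jop] — violates constraint 2: syllable 1 onset /nv/ has 2 consonants (> 1) → illicit
[lif.la] — σ1 onset /l/, coda /f/ ok; σ2 onset /l/, coda /∅/ ok → licit
[ad.fag] — σ1 onset /∅/, coda /d/ ok; σ2 onset /f/, coda /g/ ok → licit
[gov] — σ1 onset /g/, coda /v/ ok → licit
[ki] — σ1 onset /k/, coda /∅/ ok → licit
[gin.ba] — σ1 onset /g/, coda /n/ ok; σ2 onset /b/, coda /∅/ ok → licit
Licit: [leg.vuf], [lif.la], [ad.fag], [gov], [ki], [gin.ba] → 6.

6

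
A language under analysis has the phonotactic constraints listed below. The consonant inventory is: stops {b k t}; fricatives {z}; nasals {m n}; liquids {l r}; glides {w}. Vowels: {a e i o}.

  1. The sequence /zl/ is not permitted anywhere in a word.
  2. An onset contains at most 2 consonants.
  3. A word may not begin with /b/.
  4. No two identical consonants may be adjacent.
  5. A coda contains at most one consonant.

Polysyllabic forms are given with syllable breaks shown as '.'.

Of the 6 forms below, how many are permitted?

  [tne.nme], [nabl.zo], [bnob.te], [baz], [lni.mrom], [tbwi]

[tne.nme] — σ1 onset /tn/ (2C), coda /∅/ ok; σ2 onset /nm/ (2C), coda /∅/ ok → permitted
[nabl.zo] — violates constraint 5: syllable 1 coda /bl/ has 2 consonants (> 1) → not permitted
[bnob.te] — violates constraint 3: word begins with /b/ → not permitted
[baz] — violates constraint 3: word begins with /b/ → not permitted
[lni.mrom] — σ1 onset /ln/ (2C), coda /∅/ ok; σ2 onset /mr/ (2C), coda /m/ ok → permitted
[tbwi] — violates constraint 2: syllable 1 onset /tbw/ has 3 consonants (> 2) → not permitted
Permitted: [tne.nme], [lni.mrom] → 2.

2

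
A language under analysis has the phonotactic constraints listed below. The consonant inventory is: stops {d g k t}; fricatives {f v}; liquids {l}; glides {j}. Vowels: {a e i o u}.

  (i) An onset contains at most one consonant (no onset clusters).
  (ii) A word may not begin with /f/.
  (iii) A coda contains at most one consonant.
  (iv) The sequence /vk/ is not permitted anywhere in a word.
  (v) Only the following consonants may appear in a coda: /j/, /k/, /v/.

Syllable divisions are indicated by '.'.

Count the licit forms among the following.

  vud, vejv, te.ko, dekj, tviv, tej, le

vud — violates constraint (v): syllable 1 coda contains /d/, which is not a licensed coda consonant → illicit
vejv — violates constraint (iii): syllable 1 coda /jv/ has 2 consonants (> 1) → illicit
te.ko — σ1 onset /t/, coda /∅/ ok; σ2 onset /k/, coda /∅/ ok → licit
dekj — violates constraint (iii): syllable 1 coda /kj/ has 2 consonants (> 1) → illicit
tviv — violates constraint (i): syllable 1 onset /tv/ has 2 consonants (> 1) → illicit
tej — σ1 onset /t/, coda /j/ ok → licit
le — σ1 onset /l/, coda /∅/ ok → licit
Licit: te.ko, tej, le → 3.

3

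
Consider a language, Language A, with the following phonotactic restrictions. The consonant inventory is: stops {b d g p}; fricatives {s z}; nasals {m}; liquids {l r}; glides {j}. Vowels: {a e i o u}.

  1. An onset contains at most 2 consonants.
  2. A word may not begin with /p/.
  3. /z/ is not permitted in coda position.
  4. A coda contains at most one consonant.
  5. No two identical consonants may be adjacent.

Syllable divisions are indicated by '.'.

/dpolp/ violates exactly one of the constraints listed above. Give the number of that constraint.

4

/dpolp/: syllable 1 coda /lp/ has 2 consonants (> 1).
This is a violation of constraint 4: "A coda contains at most one consonant."
The remaining constraints (1, 2, 3, 5) are satisfied.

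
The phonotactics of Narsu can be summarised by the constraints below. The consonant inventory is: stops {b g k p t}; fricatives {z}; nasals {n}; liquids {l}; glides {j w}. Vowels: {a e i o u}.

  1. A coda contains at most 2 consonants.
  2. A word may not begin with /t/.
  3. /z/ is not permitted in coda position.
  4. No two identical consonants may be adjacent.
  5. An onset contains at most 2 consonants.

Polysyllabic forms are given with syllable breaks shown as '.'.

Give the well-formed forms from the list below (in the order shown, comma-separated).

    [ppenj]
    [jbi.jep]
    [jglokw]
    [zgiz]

[jbi.jep]

[ppenj] — violates constraint 4: adjacent identical consonants /pp/ → ill-formed
[jbi.jep] — σ1 onset /jb/ (2C), coda /∅/ ok; σ2 onset /j/, coda /p/ ok → well-formed
[jglokw] — violates constraint 5: syllable 1 onset /jgl/ has 3 consonants (> 2) → ill-formed
[zgiz] — violates constraint 3: syllable 1 coda contains /z/ → ill-formed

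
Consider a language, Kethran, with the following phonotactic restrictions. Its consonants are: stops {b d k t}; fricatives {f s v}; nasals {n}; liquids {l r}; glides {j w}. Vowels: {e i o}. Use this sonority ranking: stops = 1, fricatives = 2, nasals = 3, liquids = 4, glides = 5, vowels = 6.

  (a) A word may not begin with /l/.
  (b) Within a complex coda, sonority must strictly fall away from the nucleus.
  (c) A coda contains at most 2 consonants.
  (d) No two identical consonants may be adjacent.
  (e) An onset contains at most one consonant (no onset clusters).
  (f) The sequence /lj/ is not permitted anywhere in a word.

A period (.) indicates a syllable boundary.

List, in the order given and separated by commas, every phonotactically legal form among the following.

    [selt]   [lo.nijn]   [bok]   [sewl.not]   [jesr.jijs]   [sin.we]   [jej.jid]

[selt], [bok], [sewl.not], [sin.we]

[selt] — σ1 onset /s/, coda /lt/ (4→1 falls) ok → phonotactically legal
[lo.nijn] — violates constraint (a): word begins with /l/ → phonotactically illegal
[bok] — σ1 onset /b/, coda /k/ ok → phonotactically legal
[sewl.not] — σ1 onset /s/, coda /wl/ (5→4 falls) ok; σ2 onset /n/, coda /t/ ok → phonotactically legal
[jesr.jijs] — violates constraint (b): syllable 1 coda /sr/: /s/ (fricative, 2) → /r/ (liquid, 4) does not fall → phonotactically illegal
[sin.we] — σ1 onset /s/, coda /n/ ok; σ2 onset /w/, coda /∅/ ok → phonotactically legal
[jej.jid] — violates constraint (d): adjacent identical consonants /jj/ → phonotactically illegal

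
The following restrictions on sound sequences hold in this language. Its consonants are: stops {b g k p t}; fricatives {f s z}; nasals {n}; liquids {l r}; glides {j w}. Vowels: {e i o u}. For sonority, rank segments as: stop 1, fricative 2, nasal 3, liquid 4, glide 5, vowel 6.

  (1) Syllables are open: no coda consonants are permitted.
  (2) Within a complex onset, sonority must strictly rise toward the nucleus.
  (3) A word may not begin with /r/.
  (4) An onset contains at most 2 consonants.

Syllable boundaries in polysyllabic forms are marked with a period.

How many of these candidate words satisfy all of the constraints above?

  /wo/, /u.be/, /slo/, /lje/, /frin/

/wo/ — σ1 onset /w/, coda /∅/ ok → licit
/u.be/ — σ1 onset /∅/, coda /∅/ ok; σ2 onset /b/, coda /∅/ ok → licit
/slo/ — σ1 onset /sl/ (2→4 rises), coda /∅/ ok → licit
/lje/ — σ1 onset /lj/ (4→5 rises), coda /∅/ ok → licit
/frin/ — violates constraint 1: syllable 1 coda /n/ has 1 consonant (> 0) → illicit
Licit: /wo/, /u.be/, /slo/, /lje/ → 4.

4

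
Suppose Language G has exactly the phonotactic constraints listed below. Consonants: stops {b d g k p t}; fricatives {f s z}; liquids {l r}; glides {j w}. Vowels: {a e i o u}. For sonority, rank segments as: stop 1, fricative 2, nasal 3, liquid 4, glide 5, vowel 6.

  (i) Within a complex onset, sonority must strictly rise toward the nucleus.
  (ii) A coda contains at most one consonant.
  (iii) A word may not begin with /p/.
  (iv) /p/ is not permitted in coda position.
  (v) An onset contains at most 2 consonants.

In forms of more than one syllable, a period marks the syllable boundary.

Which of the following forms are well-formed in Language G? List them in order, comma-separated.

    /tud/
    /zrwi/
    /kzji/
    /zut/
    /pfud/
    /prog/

/tud/, /zut/

/tud/ — σ1 onset /t/, coda /d/ ok → well-formed
/zrwi/ — violates constraint (v): syllable 1 onset /zrw/ has 3 consonants (> 2) → ill-formed
/kzji/ — violates constraint (v): syllable 1 onset /kzj/ has 3 consonants (> 2) → ill-formed
/zut/ — σ1 onset /z/, coda /t/ ok → well-formed
/pfud/ — violates constraint (iii): word begins with /p/ → ill-formed
/prog/ — violates constraint (iii): word begins with /p/ → ill-formed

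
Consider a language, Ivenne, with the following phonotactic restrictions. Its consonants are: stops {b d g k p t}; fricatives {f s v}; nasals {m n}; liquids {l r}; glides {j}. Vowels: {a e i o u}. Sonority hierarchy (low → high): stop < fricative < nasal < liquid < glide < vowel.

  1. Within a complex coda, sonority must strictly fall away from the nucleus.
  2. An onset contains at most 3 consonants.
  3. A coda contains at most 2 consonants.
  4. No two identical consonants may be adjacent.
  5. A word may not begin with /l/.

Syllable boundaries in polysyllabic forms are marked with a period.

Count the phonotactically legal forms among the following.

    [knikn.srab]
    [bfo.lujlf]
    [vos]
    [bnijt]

2

[knikn.srab] — violates constraint 1: syllable 1 coda /kn/: /k/ (stop, 1) → /n/ (nasal, 3) does not fall → phonotactically illegal
[bfo.lujlf] — violates constraint 3: syllable 2 coda /jlf/ has 3 consonants (> 2) → phonotactically illegal
[vos] — σ1 onset /v/, coda /s/ ok → phonotactically legal
[bnijt] — σ1 onset /bn/ (2C), coda /jt/ (5→1 falls) ok → phonotactically legal
Phonotactically legal: [vos], [bnijt] → 2.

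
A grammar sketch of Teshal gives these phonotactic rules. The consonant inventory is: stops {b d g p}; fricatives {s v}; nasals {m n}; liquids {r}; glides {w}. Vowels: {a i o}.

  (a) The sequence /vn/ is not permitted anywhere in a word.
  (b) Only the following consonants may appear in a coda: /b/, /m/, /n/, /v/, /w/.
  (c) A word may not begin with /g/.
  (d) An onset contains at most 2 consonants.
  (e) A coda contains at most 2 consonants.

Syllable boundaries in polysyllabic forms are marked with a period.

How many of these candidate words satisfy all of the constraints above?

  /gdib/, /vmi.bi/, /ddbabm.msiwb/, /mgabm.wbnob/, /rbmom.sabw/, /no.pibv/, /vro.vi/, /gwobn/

/gdib/ — violates constraint (c): word begins with /g/ → illicit
/vmi.bi/ — σ1 onset /vm/ (2C), coda /∅/ ok; σ2 onset /b/, coda /∅/ ok → licit
/ddbabm.msiwb/ — violates constraint (d): syllable 1 onset /ddb/ has 3 consonants (> 2) → illicit
/mgabm.wbnob/ — violates constraint (d): syllable 2 onset /wbn/ has 3 consonants (> 2) → illicit
/rbmom.sabw/ — violates constraint (d): syllable 1 onset /rbm/ has 3 consonants (> 2) → illicit
/no.pibv/ — σ1 onset /n/, coda /∅/ ok; σ2 onset /p/, coda /bv/ (2C) ok → licit
/vro.vi/ — σ1 onset /vr/ (2C), coda /∅/ ok; σ2 onset /v/, coda /∅/ ok → licit
/gwobn/ — violates constraint (c): word begins with /g/ → illicit
Licit: /vmi.bi/, /no.pibv/, /vro.vi/ → 3.

3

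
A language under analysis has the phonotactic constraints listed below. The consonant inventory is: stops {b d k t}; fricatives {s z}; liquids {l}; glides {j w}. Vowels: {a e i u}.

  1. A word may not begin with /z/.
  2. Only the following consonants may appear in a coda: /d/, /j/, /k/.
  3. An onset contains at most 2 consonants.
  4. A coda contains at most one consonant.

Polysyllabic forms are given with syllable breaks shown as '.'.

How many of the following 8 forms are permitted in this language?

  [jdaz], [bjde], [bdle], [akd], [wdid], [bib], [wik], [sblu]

[jdaz] — violates constraint 2: syllable 1 coda contains /z/, which is not a licensed coda consonant → not permitted
[bjde] — violates constraint 3: syllable 1 onset /bjd/ has 3 consonants (> 2) → not permitted
[bdle] — violates constraint 3: syllable 1 onset /bdl/ has 3 consonants (> 2) → not permitted
[akd] — violates constraint 4: syllable 1 coda /kd/ has 2 consonants (> 1) → not permitted
[wdid] — σ1 onset /wd/ (2C), coda /d/ ok → permitted
[bib] — violates constraint 2: syllable 1 coda contains /b/, which is not a licensed coda consonant → not permitted
[wik] — σ1 onset /w/, coda /k/ ok → permitted
[sblu] — violates constraint 3: syllable 1 onset /sbl/ has 3 consonants (> 2) → not permitted
Permitted: [wdid], [wik] → 2.

2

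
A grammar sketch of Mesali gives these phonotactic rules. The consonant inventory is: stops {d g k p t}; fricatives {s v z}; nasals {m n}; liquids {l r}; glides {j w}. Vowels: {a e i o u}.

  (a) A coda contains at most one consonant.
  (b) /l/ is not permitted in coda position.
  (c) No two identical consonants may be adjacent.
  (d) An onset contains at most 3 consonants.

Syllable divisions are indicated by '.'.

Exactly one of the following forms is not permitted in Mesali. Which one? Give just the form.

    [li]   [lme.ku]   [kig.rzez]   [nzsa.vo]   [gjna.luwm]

[gjna.luwm]

[li] — σ1 onset /l/, coda /∅/ ok → permitted
[lme.ku] — σ1 onset /lm/ (2C), coda /∅/ ok; σ2 onset /k/, coda /∅/ ok → permitted
[kig.rzez] — σ1 onset /k/, coda /g/ ok; σ2 onset /rz/ (2C), coda /z/ ok → permitted
[nzsa.vo] — σ1 onset /nzs/ (3C), coda /∅/ ok; σ2 onset /v/, coda /∅/ ok → permitted
[gjna.luwm] — violates constraint (a): syllable 2 coda /wm/ has 2 consonants (> 1) → not permitted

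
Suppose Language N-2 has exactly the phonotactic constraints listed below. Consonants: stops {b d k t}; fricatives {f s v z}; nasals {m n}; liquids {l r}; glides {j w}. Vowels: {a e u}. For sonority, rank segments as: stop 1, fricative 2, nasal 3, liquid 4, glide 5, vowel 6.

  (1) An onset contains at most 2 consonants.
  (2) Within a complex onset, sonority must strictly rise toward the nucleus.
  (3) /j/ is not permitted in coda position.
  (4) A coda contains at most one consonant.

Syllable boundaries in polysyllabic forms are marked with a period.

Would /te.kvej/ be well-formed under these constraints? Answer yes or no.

no

/te.kvej/ — violates constraint 3: syllable 2 coda contains /j/ → ill-formed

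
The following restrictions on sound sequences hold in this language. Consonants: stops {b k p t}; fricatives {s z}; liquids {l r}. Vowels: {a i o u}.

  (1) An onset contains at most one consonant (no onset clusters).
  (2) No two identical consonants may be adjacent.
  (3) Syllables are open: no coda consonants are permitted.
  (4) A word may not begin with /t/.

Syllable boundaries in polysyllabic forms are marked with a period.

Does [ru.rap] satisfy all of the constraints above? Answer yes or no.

no

[ru.rap] — violates constraint 3: syllable 2 coda /p/ has 1 consonant (> 0) → not permitted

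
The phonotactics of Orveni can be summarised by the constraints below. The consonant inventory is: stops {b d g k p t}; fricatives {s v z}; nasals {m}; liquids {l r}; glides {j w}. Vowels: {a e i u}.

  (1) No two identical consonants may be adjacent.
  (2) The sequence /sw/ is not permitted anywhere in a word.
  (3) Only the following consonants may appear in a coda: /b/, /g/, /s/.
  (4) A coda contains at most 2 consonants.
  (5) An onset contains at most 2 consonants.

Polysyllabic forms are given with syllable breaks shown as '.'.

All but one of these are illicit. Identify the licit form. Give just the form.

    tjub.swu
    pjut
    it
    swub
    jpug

jpug

tjub.swu — violates constraint 2: contains banned sequence /sw/ → illicit
pjut — violates constraint 3: syllable 1 coda contains /t/, which is not a licensed coda consonant → illicit
it — violates constraint 3: syllable 1 coda contains /t/, which is not a licensed coda consonant → illicit
swub — violates constraint 2: contains banned sequence /sw/ → illicit
jpug — σ1 onset /jp/ (2C), coda /g/ ok → licit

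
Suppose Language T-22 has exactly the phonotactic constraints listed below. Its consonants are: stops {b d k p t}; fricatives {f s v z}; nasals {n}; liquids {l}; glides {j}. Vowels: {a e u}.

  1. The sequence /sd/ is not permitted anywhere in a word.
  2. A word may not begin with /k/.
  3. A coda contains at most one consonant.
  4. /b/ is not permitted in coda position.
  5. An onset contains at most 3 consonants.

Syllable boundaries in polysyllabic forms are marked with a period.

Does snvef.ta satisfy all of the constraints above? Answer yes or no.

yes

snvef.ta — σ1 onset /snv/ (3C), coda /f/ ok; σ2 onset /t/, coda /∅/ ok → licit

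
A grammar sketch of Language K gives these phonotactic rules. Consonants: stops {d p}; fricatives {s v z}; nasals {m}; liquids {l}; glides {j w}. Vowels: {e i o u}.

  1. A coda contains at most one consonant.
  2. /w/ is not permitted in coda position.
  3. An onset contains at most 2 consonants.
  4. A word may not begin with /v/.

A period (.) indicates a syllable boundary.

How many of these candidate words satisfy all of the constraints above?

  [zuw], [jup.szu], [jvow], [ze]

[zuw] — violates constraint 2: syllable 1 coda contains /w/ → ill-formed
[jup.szu] — σ1 onset /j/, coda /p/ ok; σ2 onset /sz/ (2C), coda /∅/ ok → well-formed
[jvow] — violates constraint 2: syllable 1 coda contains /w/ → ill-formed
[ze] — σ1 onset /z/, coda /∅/ ok → well-formed
Well-formed: [jup.szu], [ze] → 2.

2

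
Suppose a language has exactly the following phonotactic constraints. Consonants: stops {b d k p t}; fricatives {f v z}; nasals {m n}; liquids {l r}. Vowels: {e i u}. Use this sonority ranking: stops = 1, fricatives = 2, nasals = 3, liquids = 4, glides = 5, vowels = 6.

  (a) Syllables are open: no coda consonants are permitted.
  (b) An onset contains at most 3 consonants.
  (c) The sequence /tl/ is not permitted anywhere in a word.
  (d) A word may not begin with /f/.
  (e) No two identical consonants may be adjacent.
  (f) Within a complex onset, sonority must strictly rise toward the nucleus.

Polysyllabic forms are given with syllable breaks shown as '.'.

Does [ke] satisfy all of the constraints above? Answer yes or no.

yes

[ke] — σ1 onset /k/, coda /∅/ ok → well-formed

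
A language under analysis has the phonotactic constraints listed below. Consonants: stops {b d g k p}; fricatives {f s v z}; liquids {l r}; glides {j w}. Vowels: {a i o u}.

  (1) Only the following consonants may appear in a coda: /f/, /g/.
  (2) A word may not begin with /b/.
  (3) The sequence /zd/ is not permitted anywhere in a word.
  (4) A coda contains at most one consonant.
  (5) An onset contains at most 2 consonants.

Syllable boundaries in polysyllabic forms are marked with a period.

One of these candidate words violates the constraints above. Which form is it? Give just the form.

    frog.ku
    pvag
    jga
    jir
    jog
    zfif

frog.ku — σ1 onset /fr/ (2C), coda /g/ ok; σ2 onset /k/, coda /∅/ ok → phonotactically legal
pvag — σ1 onset /pv/ (2C), coda /g/ ok → phonotactically legal
jga — σ1 onset /jg/ (2C), coda /∅/ ok → phonotactically legal
jir — violates constraint 1: syllable 1 coda contains /r/, which is not a licensed coda consonant → phonotactically illegal
jog — σ1 onset /j/, coda /g/ ok → phonotactically legal
zfif — σ1 onset /zf/ (2C), coda /f/ ok → phonotactically legal

jir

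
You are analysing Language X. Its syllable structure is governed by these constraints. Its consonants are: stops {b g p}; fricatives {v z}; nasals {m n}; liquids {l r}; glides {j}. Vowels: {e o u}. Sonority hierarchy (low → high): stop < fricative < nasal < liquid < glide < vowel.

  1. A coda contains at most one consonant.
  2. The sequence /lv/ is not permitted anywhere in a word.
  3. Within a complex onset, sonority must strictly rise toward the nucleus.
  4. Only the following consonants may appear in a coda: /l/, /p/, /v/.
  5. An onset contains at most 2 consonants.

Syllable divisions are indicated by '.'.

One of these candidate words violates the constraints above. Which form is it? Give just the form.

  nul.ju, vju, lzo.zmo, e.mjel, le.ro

lzo.zmo

nul.ju — σ1 onset /n/, coda /l/ ok; σ2 onset /j/, coda /∅/ ok → permitted
vju — σ1 onset /vj/ (2→5 rises), coda /∅/ ok → permitted
lzo.zmo — violates constraint 3: syllable 1 onset /lz/: /l/ (liquid, 4) → /z/ (fricative, 2) does not rise → not permitted
e.mjel — σ1 onset /∅/, coda /∅/ ok; σ2 onset /mj/ (3→5 rises), coda /l/ ok → permitted
le.ro — σ1 onset /l/, coda /∅/ ok; σ2 onset /r/, coda /∅/ ok → permitted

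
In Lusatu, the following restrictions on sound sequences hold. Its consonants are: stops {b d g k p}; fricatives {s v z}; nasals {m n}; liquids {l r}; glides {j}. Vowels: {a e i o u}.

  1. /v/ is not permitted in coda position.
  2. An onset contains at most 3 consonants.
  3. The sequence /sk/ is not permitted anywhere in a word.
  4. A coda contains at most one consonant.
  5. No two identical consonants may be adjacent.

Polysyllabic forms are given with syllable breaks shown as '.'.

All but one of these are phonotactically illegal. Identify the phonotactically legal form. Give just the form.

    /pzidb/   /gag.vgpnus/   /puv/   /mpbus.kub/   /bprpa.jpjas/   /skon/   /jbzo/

/pzidb/ — violates constraint 4: syllable 1 coda /db/ has 2 consonants (> 1) → phonotactically illegal
/gag.vgpnus/ — violates constraint 2: syllable 2 onset /vgpn/ has 4 consonants (> 3) → phonotactically illegal
/puv/ — violates constraint 1: syllable 1 coda contains /v/ → phonotactically illegal
/mpbus.kub/ — violates constraint 3: contains banned sequence /sk/ → phonotactically illegal
/bprpa.jpjas/ — violates constraint 2: syllable 1 onset /bprp/ has 4 consonants (> 3) → phonotactically illegal
/skon/ — violates constraint 3: contains banned sequence /sk/ → phonotactically illegal
/jbzo/ — σ1 onset /jbz/ (3C), coda /∅/ ok → phonotactically legal

/jbzo/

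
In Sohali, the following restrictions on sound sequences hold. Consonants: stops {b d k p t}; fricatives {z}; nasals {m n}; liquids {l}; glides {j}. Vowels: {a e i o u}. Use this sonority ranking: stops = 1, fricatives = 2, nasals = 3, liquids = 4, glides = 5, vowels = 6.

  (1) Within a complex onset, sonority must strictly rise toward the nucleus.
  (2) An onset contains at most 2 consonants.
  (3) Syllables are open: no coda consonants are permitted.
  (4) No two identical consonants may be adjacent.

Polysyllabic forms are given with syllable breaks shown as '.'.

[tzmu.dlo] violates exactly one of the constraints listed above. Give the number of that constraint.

[tzmu.dlo]: syllable 1 onset /tzm/ has 3 consonants (> 2).
This is a violation of constraint 2: "An onset contains at most 2 consonants."
The remaining constraints (1, 3, 4) are satisfied.

2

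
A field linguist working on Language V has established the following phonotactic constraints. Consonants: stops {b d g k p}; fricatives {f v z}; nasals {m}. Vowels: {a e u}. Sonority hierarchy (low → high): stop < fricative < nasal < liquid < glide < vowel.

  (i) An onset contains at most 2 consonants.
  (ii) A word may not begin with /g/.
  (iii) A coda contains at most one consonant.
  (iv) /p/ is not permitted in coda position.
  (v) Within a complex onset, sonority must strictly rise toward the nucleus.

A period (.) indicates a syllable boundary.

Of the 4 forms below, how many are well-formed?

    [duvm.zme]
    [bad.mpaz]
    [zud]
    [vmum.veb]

2

[duvm.zme] — violates constraint (iii): syllable 1 coda /vm/ has 2 consonants (> 1) → ill-formed
[bad.mpaz] — violates constraint (v): syllable 2 onset /mp/: /m/ (nasal, 3) → /p/ (stop, 1) does not rise → ill-formed
[zud] — σ1 onset /z/, coda /d/ ok → well-formed
[vmum.veb] — σ1 onset /vm/ (2→3 rises), coda /m/ ok; σ2 onset /v/, coda /b/ ok → well-formed
Well-formed: [zud], [vmum.veb] → 2.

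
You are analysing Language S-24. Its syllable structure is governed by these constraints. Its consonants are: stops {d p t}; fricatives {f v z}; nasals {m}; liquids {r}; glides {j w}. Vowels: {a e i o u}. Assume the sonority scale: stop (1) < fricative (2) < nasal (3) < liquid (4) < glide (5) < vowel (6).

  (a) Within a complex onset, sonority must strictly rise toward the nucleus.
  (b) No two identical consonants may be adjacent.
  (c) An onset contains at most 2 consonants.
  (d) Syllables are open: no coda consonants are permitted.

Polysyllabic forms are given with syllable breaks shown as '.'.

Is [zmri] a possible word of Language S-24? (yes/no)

[zmri] — violates constraint (c): syllable 1 onset /zmr/ has 3 consonants (> 2) → phonotactically illegal

no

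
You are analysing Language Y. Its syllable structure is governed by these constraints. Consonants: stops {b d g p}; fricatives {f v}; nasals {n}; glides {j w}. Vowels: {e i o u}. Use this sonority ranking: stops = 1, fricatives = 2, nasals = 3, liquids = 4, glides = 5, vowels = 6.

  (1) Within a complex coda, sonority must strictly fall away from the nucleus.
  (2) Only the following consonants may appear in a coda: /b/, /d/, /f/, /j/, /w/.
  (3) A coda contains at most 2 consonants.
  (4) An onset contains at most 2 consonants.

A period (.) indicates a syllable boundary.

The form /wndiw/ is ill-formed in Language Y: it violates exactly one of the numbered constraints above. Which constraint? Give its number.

/wndiw/: syllable 1 onset /wnd/ has 3 consonants (> 2).
This is a violation of constraint 4: "An onset contains at most 2 consonants."
The remaining constraints (1, 2, 3) are satisfied.

4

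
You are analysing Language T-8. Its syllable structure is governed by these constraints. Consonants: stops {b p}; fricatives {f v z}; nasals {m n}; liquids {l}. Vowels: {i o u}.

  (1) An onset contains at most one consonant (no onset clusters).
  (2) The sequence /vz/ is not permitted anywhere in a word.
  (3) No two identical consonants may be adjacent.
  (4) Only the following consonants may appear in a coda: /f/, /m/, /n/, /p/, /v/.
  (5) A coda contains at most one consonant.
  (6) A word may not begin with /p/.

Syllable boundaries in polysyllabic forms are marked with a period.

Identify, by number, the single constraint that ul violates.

4

ul: syllable 1 coda contains /l/, which is not a licensed coda consonant.
This is a violation of constraint 4: "Only the following consonants may appear in a coda: /f/, /m/, /n/, /p/, /v/."
The remaining constraints (1, 2, 3, 5, 6) are satisfied.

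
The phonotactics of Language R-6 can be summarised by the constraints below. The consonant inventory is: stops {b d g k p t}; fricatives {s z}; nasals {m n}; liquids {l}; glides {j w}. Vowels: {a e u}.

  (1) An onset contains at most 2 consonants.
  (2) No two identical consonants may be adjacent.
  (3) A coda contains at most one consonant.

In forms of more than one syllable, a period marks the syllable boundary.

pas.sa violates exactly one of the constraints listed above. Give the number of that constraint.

2

pas.sa: adjacent identical consonants /ss/.
This is a violation of constraint 2: "No two identical consonants may be adjacent."
The remaining constraints (1, 3) are satisfied.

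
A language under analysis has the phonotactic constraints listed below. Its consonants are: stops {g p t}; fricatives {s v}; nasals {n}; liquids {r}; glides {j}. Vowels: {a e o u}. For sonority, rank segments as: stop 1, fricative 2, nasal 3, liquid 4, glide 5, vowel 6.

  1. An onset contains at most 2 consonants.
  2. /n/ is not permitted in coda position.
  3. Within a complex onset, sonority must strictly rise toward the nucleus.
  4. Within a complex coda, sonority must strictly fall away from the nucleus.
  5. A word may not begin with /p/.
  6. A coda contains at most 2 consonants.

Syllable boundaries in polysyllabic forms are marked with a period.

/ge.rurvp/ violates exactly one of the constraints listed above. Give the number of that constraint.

6

/ge.rurvp/: syllable 2 coda /rvp/ has 3 consonants (> 2).
This is a violation of constraint 6: "A coda contains at most 2 consonants."
The remaining constraints (1, 2, 3, 4, 5) are satisfied.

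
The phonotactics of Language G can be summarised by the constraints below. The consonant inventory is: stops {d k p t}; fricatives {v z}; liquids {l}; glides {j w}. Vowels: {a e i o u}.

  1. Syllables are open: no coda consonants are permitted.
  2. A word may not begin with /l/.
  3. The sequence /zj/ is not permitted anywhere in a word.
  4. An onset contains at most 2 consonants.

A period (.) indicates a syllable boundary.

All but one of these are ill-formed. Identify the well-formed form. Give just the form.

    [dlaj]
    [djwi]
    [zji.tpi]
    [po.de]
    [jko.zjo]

[po.de]

[dlaj] — violates constraint 1: syllable 1 coda /j/ has 1 consonant (> 0) → ill-formed
[djwi] — violates constraint 4: syllable 1 onset /djw/ has 3 consonants (> 2) → ill-formed
[zji.tpi] — violates constraint 3: contains banned sequence /zj/ → ill-formed
[po.de] — σ1 onset /p/, coda /∅/ ok; σ2 onset /d/, coda /∅/ ok → well-formed
[jko.zjo] — violates constraint 3: contains banned sequence /zj/ → ill-formed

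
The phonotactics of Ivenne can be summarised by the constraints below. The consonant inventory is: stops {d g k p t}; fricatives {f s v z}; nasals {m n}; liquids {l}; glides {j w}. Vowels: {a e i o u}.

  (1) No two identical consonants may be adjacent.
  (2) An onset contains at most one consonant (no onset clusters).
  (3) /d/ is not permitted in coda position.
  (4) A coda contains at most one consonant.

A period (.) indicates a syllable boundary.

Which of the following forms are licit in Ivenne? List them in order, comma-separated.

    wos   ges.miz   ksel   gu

wos, ges.miz, gu

wos — σ1 onset /w/, coda /s/ ok → licit
ges.miz — σ1 onset /g/, coda /s/ ok; σ2 onset /m/, coda /z/ ok → licit
ksel — violates constraint 2: syllable 1 onset /ks/ has 2 consonants (> 1) → illicit
gu — σ1 onset /g/, coda /∅/ ok → licit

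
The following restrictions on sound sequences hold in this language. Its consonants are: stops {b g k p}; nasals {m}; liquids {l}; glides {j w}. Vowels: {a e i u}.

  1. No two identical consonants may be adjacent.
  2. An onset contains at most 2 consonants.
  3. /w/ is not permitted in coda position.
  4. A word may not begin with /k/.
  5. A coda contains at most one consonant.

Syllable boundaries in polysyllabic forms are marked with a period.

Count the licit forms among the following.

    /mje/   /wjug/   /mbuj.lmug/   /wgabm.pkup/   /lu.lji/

/mje/ — σ1 onset /mj/ (2C), coda /∅/ ok → licit
/wjug/ — σ1 onset /wj/ (2C), coda /g/ ok → licit
/mbuj.lmug/ — σ1 onset /mb/ (2C), coda /j/ ok; σ2 onset /lm/ (2C), coda /g/ ok → licit
/wgabm.pkup/ — violates constraint 5: syllable 1 coda /bm/ has 2 consonants (> 1) → illicit
/lu.lji/ — σ1 onset /l/, coda /∅/ ok; σ2 onset /lj/ (2C), coda /∅/ ok → licit
Licit: /mje/, /wjug/, /mbuj.lmug/, /lu.lji/ → 4.

4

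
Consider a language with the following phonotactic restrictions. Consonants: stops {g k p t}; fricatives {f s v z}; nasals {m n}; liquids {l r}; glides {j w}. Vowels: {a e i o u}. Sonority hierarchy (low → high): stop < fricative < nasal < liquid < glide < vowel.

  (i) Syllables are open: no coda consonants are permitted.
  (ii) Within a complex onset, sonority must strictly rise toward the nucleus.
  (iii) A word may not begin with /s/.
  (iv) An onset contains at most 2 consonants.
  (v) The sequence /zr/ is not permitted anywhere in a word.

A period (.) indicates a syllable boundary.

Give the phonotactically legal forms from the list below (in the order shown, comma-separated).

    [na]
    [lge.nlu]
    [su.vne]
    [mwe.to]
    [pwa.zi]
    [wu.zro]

[na], [mwe.to], [pwa.zi]

[na] — σ1 onset /n/, coda /∅/ ok → phonotactically legal
[lge.nlu] — violates constraint (ii): syllable 1 onset /lg/: /l/ (liquid, 4) → /g/ (stop, 1) does not rise → phonotactically illegal
[su.vne] — violates constraint (iii): word begins with /s/ → phonotactically illegal
[mwe.to] — σ1 onset /mw/ (3→5 rises), coda /∅/ ok; σ2 onset /t/, coda /∅/ ok → phonotactically legal
[pwa.zi] — σ1 onset /pw/ (1→5 rises), coda /∅/ ok; σ2 onset /z/, coda /∅/ ok → phonotactically legal
[wu.zro] — violates constraint (v): contains banned sequence /zr/ → phonotactically illegal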